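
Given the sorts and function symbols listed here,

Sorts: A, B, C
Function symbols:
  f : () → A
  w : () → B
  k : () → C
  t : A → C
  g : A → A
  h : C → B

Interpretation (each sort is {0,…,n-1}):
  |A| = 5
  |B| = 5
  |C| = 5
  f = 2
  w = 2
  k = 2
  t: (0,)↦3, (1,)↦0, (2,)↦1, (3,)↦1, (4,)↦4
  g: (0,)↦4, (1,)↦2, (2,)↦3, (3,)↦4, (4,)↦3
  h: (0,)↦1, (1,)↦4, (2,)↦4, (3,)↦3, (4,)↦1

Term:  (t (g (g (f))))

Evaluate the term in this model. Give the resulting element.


value = 4

  f = 2
  (g (f)) = g(2,) = 3
  (g (g (f))) = g(3,) = 4
  (t (g (g (f)))) = t(4,) = 4


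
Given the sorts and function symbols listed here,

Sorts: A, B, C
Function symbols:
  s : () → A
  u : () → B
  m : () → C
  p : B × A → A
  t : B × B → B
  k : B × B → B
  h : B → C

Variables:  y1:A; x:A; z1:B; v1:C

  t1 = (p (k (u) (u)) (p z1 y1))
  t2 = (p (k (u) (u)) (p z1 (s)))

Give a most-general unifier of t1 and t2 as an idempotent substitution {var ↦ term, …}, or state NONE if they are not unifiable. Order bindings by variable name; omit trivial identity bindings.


{y1 ↦ (s)}


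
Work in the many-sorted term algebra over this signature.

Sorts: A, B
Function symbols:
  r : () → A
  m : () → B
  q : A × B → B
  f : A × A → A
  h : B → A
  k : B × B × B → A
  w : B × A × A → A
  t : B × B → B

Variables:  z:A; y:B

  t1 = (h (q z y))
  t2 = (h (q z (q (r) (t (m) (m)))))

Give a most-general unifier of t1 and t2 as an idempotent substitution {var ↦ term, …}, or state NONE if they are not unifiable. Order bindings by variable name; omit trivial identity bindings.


{y ↦ (q (r) (t (m) (m)))}


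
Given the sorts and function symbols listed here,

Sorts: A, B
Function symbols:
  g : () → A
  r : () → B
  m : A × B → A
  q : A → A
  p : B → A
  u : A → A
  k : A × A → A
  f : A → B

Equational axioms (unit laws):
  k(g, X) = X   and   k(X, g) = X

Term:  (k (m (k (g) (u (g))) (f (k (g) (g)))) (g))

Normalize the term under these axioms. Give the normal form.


normal form = (m (u (g)) (f (g)))

1. (k (m (k (g) (u (g))) (f (k (g) (g)))) (g))  →  (m (k (g) (u (g))) (f (k (g) (g))))
2. (m (k (g) (u (g))) (f (k (g) (g))))  →  (m (u (g)) (f (k (g) (g))))
3. (m (u (g)) (f (k (g) (g))))  →  (m (u (g)) (f (g)))


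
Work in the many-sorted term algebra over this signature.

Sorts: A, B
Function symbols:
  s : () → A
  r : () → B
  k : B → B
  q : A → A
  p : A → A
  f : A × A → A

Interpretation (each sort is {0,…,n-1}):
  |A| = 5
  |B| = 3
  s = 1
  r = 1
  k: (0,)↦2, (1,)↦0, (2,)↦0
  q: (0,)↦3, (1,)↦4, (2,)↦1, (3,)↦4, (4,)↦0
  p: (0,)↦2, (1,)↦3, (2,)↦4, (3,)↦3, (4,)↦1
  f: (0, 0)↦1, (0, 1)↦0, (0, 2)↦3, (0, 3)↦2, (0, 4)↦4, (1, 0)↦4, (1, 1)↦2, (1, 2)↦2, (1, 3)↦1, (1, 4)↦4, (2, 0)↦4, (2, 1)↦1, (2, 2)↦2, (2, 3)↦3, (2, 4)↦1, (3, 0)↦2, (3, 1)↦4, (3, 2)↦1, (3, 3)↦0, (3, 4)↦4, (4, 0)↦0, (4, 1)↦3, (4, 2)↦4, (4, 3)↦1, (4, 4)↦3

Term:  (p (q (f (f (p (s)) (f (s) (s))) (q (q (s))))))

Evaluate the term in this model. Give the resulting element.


value = 2

  s = 1
  (p (s)) = p(1,) = 3
  s = 1
  s = 1
  (f (s) (s)) = f(1, 1) = 2
  (f (p (s)) (f (s) (s))) = f(3, 2) = 1
  s = 1
  (q (s)) = q(1,) = 4
  (q (q (s))) = q(4,) = 0
  (f (f (p (s)) (f (s) (s))) (q (q (s)))) = f(1, 0) = 4
  (q (f (f (p (s)) (f (s) (s))) (q (q (s))))) = q(4,) = 0
  (p (q (f (f (p (s)) (f (s) (s))) (q (q (s)))))) = p(0,) = 2


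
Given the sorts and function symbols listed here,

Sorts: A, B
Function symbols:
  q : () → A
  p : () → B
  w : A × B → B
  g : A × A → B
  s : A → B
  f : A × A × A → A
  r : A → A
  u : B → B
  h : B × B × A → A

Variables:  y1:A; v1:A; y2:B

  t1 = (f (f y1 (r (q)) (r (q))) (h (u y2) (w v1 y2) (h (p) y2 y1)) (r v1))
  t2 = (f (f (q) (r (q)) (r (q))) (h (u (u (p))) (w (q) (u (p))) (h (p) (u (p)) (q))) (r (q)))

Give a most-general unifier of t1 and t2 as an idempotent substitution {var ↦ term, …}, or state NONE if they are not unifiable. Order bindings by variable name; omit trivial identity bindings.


{v1 ↦ (q), y1 ↦ (q), y2 ↦ (u (p))}


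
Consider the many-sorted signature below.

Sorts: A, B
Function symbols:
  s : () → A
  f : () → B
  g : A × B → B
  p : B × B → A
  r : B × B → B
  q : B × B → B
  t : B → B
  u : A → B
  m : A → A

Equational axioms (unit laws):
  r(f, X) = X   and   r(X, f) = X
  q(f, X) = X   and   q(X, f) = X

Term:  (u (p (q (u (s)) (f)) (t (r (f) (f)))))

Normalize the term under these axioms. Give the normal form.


1. (u (p (q (u (s)) (f)) (t (r (f) (f)))))  →  (u (p (u (s)) (t (r (f) (f)))))
2. (u (p (u (s)) (t (r (f) (f)))))  →  (u (p (u (s)) (t (f))))

normal form = (u (p (u (s)) (t (f))))


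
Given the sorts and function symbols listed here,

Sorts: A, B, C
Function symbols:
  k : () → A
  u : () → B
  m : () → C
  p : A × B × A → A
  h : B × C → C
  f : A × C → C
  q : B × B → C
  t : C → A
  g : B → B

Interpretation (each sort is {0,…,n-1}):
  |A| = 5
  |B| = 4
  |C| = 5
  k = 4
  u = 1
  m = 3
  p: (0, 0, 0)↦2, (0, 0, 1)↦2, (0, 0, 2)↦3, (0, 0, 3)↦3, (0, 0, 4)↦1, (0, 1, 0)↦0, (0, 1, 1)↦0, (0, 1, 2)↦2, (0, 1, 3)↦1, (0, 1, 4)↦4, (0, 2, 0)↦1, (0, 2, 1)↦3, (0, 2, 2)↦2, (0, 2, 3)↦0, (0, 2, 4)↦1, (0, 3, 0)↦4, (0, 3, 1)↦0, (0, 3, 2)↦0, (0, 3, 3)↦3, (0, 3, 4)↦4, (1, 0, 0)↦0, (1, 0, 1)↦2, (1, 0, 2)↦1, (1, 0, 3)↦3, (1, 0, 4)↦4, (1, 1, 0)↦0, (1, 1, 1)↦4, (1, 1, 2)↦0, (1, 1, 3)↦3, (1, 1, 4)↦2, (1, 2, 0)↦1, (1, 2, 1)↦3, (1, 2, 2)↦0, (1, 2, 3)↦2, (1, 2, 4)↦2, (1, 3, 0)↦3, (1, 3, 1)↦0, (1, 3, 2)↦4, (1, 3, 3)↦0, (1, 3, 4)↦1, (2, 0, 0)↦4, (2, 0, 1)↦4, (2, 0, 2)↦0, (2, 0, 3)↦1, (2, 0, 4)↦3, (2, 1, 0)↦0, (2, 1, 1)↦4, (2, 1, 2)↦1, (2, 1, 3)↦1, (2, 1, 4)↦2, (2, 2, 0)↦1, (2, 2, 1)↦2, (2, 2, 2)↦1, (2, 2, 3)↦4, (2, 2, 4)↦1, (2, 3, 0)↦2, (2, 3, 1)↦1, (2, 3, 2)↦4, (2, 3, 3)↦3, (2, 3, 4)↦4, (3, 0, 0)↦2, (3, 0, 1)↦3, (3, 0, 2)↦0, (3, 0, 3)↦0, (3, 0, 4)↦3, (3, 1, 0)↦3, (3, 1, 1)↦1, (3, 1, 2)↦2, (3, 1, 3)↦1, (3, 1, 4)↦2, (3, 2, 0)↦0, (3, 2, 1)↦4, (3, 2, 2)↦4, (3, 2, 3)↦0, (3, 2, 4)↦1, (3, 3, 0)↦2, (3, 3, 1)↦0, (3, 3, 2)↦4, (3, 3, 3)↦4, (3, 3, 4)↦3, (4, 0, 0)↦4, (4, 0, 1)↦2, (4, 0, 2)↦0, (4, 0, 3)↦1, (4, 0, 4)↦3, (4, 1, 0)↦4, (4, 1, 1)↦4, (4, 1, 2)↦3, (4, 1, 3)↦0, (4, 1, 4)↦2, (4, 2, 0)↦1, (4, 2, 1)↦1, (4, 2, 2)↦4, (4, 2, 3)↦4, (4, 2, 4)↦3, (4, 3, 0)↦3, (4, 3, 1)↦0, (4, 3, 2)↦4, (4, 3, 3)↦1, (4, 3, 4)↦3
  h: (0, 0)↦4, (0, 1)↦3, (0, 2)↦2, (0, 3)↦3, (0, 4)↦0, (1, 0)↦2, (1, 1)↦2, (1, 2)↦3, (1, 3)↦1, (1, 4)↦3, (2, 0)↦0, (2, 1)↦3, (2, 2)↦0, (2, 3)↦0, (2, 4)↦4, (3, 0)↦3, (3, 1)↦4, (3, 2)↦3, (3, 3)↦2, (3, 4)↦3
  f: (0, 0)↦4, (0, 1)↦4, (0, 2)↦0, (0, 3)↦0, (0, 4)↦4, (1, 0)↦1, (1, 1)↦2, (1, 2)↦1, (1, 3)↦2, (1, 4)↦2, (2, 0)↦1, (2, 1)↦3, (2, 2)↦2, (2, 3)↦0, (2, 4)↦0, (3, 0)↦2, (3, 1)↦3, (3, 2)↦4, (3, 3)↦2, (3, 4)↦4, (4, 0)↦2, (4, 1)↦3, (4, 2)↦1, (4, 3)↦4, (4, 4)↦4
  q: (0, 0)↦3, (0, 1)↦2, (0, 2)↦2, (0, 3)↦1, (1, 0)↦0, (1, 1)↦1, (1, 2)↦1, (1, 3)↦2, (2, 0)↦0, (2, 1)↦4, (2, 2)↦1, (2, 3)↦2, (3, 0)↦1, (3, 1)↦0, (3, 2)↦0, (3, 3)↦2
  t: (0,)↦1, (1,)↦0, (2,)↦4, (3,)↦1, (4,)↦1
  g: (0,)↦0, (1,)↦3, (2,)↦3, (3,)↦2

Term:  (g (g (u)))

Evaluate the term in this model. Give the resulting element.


value = 2

  u = 1
  (g (u)) = g(1,) = 3
  (g (g (u))) = g(3,) = 2


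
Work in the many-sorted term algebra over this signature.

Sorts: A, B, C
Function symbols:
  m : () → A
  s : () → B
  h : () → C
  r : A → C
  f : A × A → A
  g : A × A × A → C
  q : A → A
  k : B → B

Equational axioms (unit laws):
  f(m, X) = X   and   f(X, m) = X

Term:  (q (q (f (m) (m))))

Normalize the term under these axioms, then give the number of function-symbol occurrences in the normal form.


size = 3

1. (q (q (f (m) (m))))  →  (q (q (m)))
normal form: (q (q (m)))


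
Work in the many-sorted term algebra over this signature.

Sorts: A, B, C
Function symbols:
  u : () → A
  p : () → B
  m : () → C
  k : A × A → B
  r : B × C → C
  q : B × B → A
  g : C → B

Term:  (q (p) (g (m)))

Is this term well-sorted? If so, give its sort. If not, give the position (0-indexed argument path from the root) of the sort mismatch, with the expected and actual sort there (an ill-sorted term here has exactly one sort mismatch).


well-sorted; sort = A

  (p) : B
    (m) : C
  (g (m)) : B
(q (p) (g (m))) : A


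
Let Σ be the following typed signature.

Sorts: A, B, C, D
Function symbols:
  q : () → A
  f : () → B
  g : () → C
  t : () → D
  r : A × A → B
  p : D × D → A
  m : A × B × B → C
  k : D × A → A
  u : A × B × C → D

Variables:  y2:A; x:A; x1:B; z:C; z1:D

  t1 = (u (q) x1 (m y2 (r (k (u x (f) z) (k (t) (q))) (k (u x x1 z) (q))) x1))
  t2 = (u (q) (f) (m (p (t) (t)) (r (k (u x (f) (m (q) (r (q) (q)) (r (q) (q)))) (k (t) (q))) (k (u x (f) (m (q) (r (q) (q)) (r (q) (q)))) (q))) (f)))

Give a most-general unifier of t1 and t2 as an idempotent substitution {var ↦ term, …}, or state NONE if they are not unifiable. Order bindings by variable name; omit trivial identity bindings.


{x1 ↦ (f), y2 ↦ (p (t) (t)), z ↦ (m (q) (r (q) (q)) (r (q) (q)))}


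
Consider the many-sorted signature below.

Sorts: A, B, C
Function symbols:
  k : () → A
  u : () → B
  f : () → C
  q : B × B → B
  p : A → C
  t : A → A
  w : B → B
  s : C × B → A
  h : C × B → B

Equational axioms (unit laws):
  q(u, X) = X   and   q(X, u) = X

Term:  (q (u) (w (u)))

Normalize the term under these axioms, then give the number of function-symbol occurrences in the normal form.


size = 2

1. (q (u) (w (u)))  →  (w (u))
normal form: (w (u))


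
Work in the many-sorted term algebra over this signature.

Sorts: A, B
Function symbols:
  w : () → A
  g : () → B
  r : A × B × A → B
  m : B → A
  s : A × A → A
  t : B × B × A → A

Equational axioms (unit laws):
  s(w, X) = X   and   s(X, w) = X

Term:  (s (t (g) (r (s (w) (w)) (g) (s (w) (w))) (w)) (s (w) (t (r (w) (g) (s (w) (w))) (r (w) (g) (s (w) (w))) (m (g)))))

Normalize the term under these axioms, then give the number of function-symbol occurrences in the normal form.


1. (s (t (g) (r (s (w) (w)) (g) (s (w) (w))) (w)) (s (w) (t (r (w) (g) (s (w) (w))) (r (w) (g) (s (w) (w))) (m (g)))))  →  (s (t (g) (r (w) (g) (s (w) (w))) (w)) (s (w) (t (r (w) (g) (s (w) (w))) (r (w) (g) (s (w) (w))) (m (g)))))
2. (s (t (g) (r (w) (g) (s (w) (w))) (w)) (s (w) (t (r (w) (g) (s (w) (w))) (r (w) (g) (s (w) (w))) (m (g)))))  →  (s (t (g) (r (w) (g) (w)) (w)) (s (w) (t (r (w) (g) (s (w) (w))) (r (w) (g) (s (w) (w))) (m (g)))))
3. (s (t (g) (r (w) (g) (w)) (w)) (s (w) (t (r (w) (g) (s (w) (w))) (r (w) (g) (s (w) (w))) (m (g)))))  →  (s (t (g) (r (w) (g) (w)) (w)) (t (r (w) (g) (s (w) (w))) (r (w) (g) (s (w) (w))) (m (g))))
4. (s (t (g) (r (w) (g) (w)) (w)) (t (r (w) (g) (s (w) (w))) (r (w) (g) (s (w) (w))) (m (g))))  →  (s (t (g) (r (w) (g) (w)) (w)) (t (r (w) (g) (w)) (r (w) (g) (s (w) (w))) (m (g))))
5. (s (t (g) (r (w) (g) (w)) (w)) (t (r (w) (g) (w)) (r (w) (g) (s (w) (w))) (m (g))))  →  (s (t (g) (r (w) (g) (w)) (w)) (t (r (w) (g) (w)) (r (w) (g) (w)) (m (g))))
normal form: (s (t (g) (r (w) (g) (w)) (w)) (t (r (w) (g) (w)) (r (w) (g) (w)) (m (g))))

size = 19


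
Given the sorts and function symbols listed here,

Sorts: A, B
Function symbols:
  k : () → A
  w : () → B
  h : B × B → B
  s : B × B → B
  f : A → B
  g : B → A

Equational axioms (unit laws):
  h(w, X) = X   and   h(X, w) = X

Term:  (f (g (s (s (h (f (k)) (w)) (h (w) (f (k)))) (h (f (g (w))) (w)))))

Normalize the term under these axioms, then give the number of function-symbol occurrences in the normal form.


1. (f (g (s (s (h (f (k)) (w)) (h (w) (f (k)))) (h (f (g (w))) (w)))))  →  (f (g (s (s (f (k)) (h (w) (f (k)))) (h (f (g (w))) (w)))))
2. (f (g (s (s (f (k)) (h (w) (f (k)))) (h (f (g (w))) (w)))))  →  (f (g (s (s (f (k)) (f (k))) (h (f (g (w))) (w)))))
3. (f (g (s (s (f (k)) (f (k))) (h (f (g (w))) (w)))))  →  (f (g (s (s (f (k)) (f (k))) (f (g (w))))))
normal form: (f (g (s (s (f (k)) (f (k))) (f (g (w))))))

size = 11


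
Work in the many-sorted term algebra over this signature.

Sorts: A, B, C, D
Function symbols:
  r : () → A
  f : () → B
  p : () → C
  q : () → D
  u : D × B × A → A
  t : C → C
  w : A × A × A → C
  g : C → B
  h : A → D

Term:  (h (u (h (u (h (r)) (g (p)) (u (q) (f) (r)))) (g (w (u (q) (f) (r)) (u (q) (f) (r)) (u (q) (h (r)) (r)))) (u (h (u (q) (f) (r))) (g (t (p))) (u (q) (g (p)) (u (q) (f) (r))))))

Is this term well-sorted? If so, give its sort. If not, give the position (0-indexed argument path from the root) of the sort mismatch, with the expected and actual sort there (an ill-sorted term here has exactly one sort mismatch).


          (r) : A
        (h (r)) : D
          (p) : C
        (g (p)) : B
          (q) : D
          (f) : B
          (r) : A
        (u (q) (f) (r)) : A
      (u (h (r)) (g (p)) (u (q) (f) (r))) : A
    (h (u (h (r)) (g (p)) (u (q) (f) (r)))) : D
          (q) : D
          (f) : B
          (r) : A
        (u (q) (f) (r)) : A
          (q) : D
          (f) : B
          (r) : A
        (u (q) (f) (r)) : A
          (q) : D
            (r) : A
          (h (r)) : D
          (r) : A
        (u (q) (h (r)) (r)) : ✗ arg 1 at [0, 1, 0, 2, 1] has sort D, expected B
          (q) : D
          (f) : B
          (r) : A
        (u (q) (f) (r)) : A
      (h (u (q) (f) (r))) : D
          (p) : C
        (t (p)) : C
      (g (t (p))) : B
        (q) : D
          (p) : C
        (g (p)) : B
          (q) : D
          (f) : B
          (r) : A
        (u (q) (f) (r)) : A
      (u (q) (g (p)) (u (q) (f) (r))) : A
    (u (h (u (q) (f) (r))) (g (t (p))) (u (q) (g (p)) (u (q) (f) (r)))) : A

ill-sorted at position [0, 1, 0, 2, 1]: expected B, got D


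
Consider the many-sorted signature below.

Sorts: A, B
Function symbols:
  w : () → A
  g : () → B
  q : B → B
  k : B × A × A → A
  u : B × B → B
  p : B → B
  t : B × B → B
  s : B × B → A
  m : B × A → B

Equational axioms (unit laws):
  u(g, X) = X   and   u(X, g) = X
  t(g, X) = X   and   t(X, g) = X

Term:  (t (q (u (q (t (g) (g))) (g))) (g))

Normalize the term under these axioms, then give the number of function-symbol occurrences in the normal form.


1. (t (q (u (q (t (g) (g))) (g))) (g))  →  (q (u (q (t (g) (g))) (g)))
2. (q (u (q (t (g) (g))) (g)))  →  (q (q (t (g) (g))))
3. (q (q (t (g) (g))))  →  (q (q (g)))
normal form: (q (q (g)))

size = 3


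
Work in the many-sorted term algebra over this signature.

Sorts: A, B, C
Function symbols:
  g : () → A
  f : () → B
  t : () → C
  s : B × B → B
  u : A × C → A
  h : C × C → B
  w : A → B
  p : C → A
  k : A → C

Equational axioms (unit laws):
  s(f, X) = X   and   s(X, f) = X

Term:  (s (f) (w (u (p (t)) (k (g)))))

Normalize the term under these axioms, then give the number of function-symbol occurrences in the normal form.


1. (s (f) (w (u (p (t)) (k (g)))))  →  (w (u (p (t)) (k (g))))
normal form: (w (u (p (t)) (k (g))))

size = 6


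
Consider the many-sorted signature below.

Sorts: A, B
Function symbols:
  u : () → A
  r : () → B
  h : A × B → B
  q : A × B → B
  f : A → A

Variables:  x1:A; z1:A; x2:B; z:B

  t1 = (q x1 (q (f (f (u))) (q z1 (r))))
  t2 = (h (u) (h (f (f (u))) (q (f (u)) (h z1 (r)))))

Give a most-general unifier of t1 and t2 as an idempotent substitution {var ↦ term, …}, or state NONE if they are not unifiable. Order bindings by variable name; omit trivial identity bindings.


NONE (not unifiable)

head clash or occurs-check failure — not unifiable


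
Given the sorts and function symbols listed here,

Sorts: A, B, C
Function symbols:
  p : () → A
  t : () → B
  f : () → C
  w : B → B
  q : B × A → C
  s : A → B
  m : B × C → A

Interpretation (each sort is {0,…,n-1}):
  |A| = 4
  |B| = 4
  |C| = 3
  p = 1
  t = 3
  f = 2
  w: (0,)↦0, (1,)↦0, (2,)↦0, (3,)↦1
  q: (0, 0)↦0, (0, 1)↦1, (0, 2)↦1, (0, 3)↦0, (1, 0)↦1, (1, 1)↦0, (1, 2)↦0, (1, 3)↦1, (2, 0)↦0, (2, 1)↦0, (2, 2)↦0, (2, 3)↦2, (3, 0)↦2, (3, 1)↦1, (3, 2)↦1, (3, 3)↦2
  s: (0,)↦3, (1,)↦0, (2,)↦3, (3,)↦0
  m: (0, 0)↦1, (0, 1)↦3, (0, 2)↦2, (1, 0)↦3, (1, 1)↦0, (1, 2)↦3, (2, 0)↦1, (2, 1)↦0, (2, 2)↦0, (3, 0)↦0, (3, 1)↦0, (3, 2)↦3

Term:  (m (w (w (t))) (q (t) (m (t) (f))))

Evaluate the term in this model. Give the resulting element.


  t = 3
  (w (t)) = w(3,) = 1
  (w (w (t))) = w(1,) = 0
  t = 3
  t = 3
  f = 2
  (m (t) (f)) = m(3, 2) = 3
  (q (t) (m (t) (f))) = q(3, 3) = 2
  (m (w (w (t))) (q (t) (m (t) (f)))) = m(0, 2) = 2

value = 2


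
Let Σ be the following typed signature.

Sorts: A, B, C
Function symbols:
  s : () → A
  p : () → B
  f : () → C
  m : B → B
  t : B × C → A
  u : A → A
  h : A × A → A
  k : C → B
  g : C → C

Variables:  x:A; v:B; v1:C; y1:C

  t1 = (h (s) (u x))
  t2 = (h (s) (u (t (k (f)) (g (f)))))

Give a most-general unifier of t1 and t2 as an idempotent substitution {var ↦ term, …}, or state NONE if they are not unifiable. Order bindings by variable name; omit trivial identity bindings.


{x ↦ (t (k (f)) (g (f)))}


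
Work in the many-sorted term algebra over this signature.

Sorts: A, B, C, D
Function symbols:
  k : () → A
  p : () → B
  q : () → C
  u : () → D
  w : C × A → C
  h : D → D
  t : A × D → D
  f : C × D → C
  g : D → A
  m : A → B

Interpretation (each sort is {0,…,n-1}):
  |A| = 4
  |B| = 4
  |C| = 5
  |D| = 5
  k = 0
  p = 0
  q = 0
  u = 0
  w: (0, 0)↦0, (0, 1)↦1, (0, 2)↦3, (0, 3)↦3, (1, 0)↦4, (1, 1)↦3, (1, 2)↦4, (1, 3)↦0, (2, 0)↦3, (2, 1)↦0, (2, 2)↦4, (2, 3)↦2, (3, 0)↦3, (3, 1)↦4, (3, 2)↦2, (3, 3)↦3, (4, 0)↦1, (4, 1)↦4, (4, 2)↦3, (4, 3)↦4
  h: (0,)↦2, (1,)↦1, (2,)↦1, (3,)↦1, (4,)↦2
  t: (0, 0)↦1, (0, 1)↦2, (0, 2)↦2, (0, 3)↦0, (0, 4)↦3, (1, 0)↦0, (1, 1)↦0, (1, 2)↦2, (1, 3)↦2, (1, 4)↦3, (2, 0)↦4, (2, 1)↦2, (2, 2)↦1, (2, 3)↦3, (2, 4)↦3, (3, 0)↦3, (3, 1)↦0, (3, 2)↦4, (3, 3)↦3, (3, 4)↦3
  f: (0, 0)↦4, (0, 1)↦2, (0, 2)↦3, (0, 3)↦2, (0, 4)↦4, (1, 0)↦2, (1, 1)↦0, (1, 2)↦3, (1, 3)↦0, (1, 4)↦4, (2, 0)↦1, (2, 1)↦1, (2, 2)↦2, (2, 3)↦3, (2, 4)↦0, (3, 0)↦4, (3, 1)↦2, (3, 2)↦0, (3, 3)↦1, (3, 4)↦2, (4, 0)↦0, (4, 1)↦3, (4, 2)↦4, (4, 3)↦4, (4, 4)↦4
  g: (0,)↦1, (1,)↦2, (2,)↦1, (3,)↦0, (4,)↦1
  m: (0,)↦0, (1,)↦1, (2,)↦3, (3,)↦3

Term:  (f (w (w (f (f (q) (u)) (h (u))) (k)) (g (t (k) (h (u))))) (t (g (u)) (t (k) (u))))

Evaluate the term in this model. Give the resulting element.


value = 4

  q = 0
  u = 0
  (f (q) (u)) = f(0, 0) = 4
  u = 0
  (h (u)) = h(0,) = 2
  (f (f (q) (u)) (h (u))) = f(4, 2) = 4
  k = 0
  (w (f (f (q) (u)) (h (u))) (k)) = w(4, 0) = 1
  k = 0
  u = 0
  (h (u)) = h(0,) = 2
  (t (k) (h (u))) = t(0, 2) = 2
  (g (t (k) (h (u)))) = g(2,) = 1
  (w (w (f (f (q) (u)) (h (u))) (k)) (g (t (k) (h (u))))) = w(1, 1) = 3
  u = 0
  (g (u)) = g(0,) = 1
  k = 0
  u = 0
  (t (k) (u)) = t(0, 0) = 1
  (t (g (u)) (t (k) (u))) = t(1, 1) = 0
  (f (w (w (f (f (q) (u)) (h (u))) (k)) (g (t (k) (h (u))))) (t (g (u)) (t (k) (u)))) = f(3, 0) = 4


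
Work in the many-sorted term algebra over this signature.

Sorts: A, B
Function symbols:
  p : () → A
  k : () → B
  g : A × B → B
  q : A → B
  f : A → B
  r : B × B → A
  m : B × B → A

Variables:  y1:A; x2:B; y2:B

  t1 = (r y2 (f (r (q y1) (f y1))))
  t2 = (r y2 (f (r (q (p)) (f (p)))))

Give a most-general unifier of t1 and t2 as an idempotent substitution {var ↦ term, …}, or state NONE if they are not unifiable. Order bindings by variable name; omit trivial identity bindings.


{y1 ↦ (p)}


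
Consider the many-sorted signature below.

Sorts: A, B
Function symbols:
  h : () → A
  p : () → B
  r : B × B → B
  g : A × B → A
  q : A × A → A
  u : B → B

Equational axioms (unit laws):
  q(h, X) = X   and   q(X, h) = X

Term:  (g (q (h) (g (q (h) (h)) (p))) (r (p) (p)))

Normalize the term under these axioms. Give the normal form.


normal form = (g (g (h) (p)) (r (p) (p)))

1. (g (q (h) (g (q (h) (h)) (p))) (r (p) (p)))  →  (g (g (q (h) (h)) (p)) (r (p) (p)))
2. (g (g (q (h) (h)) (p)) (r (p) (p)))  →  (g (g (h) (p)) (r (p) (p)))


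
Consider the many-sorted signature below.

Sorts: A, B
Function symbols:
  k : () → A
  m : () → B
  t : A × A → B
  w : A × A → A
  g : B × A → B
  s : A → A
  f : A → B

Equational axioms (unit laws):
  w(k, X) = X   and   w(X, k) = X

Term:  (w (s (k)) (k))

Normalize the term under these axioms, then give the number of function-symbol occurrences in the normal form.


1. (w (s (k)) (k))  →  (s (k))
normal form: (s (k))

size = 2


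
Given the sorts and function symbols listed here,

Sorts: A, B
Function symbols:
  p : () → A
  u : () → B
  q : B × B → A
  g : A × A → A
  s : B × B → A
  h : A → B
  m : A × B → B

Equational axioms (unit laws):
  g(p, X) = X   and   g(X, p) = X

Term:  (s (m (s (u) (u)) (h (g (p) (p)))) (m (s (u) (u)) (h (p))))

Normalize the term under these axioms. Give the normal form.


normal form = (s (m (s (u) (u)) (h (p))) (m (s (u) (u)) (h (p))))

1. (s (m (s (u) (u)) (h (g (p) (p)))) (m (s (u) (u)) (h (p))))  →  (s (m (s (u) (u)) (h (p))) (m (s (u) (u)) (h (p))))


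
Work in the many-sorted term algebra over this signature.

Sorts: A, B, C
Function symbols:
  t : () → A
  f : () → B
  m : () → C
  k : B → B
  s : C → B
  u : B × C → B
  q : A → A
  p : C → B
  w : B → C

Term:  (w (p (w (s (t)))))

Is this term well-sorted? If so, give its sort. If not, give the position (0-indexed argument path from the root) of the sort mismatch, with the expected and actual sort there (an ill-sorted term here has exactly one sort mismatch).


        (t) : A
      (s (t)) : ✗ arg 0 at [0, 0, 0, 0] has sort A, expected C

ill-sorted at position [0, 0, 0, 0]: expected C, got A


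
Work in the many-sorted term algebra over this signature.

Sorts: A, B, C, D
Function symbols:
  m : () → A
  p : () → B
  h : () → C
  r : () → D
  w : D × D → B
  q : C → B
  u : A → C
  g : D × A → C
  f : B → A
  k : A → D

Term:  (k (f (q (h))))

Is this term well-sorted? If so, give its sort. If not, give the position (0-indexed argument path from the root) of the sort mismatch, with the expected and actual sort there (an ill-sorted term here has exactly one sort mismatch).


well-sorted; sort = D

      (h) : C
    (q (h)) : B
  (f (q (h))) : A
(k (f (q (h)))) : D


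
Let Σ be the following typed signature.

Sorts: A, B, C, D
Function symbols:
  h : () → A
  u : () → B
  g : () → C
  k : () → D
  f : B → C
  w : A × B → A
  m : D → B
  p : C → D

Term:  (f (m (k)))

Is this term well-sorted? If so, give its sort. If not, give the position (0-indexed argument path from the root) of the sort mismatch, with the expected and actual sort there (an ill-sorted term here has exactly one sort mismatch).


    (k) : D
  (m (k)) : B
(f (m (k))) : C

well-sorted; sort = C


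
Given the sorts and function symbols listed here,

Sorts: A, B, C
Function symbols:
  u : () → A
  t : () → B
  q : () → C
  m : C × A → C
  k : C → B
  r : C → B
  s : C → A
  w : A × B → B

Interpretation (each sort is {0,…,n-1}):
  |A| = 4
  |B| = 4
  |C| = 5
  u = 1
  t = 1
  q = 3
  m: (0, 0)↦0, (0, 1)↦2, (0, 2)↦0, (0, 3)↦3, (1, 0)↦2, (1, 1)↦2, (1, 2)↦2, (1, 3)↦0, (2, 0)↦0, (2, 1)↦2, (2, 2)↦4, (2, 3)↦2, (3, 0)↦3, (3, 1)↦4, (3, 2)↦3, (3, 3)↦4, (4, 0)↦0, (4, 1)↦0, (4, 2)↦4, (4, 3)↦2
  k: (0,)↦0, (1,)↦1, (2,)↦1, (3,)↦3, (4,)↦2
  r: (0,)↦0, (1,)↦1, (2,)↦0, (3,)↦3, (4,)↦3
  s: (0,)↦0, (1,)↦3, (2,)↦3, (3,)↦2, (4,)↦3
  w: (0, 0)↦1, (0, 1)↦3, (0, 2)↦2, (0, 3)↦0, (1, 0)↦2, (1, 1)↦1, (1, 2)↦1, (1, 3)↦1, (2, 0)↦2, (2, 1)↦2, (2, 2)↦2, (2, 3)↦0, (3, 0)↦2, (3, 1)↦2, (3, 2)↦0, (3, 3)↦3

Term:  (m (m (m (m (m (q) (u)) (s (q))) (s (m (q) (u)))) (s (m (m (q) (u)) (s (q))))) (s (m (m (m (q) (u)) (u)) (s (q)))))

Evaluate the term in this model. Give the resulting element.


value = 0

  q = 3
  u = 1
  (m (q) (u)) = m(3, 1) = 4
  q = 3
  (s (q)) = s(3,) = 2
  (m (m (q) (u)) (s (q))) = m(4, 2) = 4
  q = 3
  u = 1
  (m (q) (u)) = m(3, 1) = 4
  (s (m (q) (u))) = s(4,) = 3
  (m (m (m (q) (u)) (s (q))) (s (m (q) (u)))) = m(4, 3) = 2
  q = 3
  u = 1
  (m (q) (u)) = m(3, 1) = 4
  q = 3
  (s (q)) = s(3,) = 2
  (m (m (q) (u)) (s (q))) = m(4, 2) = 4
  (s (m (m (q) (u)) (s (q)))) = s(4,) = 3
  (m (m (m (m (q) (u)) (s (q))) (s (m (q) (u)))) (s (m (m (q) (u)) (s (q))))) = m(2, 3) = 2
  q = 3
  u = 1
  (m (q) (u)) = m(3, 1) = 4
  u = 1
  (m (m (q) (u)) (u)) = m(4, 1) = 0
  q = 3
  (s (q)) = s(3,) = 2
  (m (m (m (q) (u)) (u)) (s (q))) = m(0, 2) = 0
  (s (m (m (m (q) (u)) (u)) (s (q)))) = s(0,) = 0
  (m (m (m (m (m (q) (u)) (s (q))) (s (m (q) (u)))) (s (m (m (q) (u)) (s (q))))) (s (m (m (m (q) (u)) (u)) (s (q))))) = m(2, 0) = 0


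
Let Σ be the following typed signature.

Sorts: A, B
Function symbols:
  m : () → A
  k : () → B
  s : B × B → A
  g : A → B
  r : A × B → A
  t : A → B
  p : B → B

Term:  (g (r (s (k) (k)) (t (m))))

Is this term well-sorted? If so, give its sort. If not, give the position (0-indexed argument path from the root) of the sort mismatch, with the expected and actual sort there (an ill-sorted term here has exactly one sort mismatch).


well-sorted; sort = B

      (k) : B
      (k) : B
    (s (k) (k)) : A
      (m) : A
    (t (m)) : B
  (r (s (k) (k)) (t (m))) : A
(g (r (s (k) (k)) (t (m)))) : B


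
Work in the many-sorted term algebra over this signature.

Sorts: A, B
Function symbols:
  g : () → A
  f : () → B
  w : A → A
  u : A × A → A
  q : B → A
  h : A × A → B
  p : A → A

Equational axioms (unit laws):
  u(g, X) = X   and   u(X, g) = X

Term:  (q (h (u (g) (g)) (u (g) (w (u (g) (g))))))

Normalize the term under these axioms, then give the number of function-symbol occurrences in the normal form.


1. (q (h (u (g) (g)) (u (g) (w (u (g) (g))))))  →  (q (h (g) (u (g) (w (u (g) (g))))))
2. (q (h (g) (u (g) (w (u (g) (g))))))  →  (q (h (g) (w (u (g) (g)))))
3. (q (h (g) (w (u (g) (g)))))  →  (q (h (g) (w (g))))
normal form: (q (h (g) (w (g))))

size = 5


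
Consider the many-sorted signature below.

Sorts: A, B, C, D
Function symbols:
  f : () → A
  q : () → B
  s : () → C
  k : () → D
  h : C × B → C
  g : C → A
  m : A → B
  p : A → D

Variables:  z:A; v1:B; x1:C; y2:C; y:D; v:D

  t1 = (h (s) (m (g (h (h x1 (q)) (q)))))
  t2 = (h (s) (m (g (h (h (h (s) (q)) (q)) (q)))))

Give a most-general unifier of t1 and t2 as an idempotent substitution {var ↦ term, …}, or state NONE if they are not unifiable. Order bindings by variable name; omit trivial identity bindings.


{x1 ↦ (h (s) (q))}


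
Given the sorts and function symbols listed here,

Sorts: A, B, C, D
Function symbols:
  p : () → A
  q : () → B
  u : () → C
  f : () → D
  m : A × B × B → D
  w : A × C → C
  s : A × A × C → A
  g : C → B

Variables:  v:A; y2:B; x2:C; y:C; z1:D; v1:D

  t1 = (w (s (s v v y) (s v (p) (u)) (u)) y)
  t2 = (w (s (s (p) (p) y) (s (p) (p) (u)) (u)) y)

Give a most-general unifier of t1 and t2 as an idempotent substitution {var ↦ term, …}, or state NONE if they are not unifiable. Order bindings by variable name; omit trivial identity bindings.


{v ↦ (p)}


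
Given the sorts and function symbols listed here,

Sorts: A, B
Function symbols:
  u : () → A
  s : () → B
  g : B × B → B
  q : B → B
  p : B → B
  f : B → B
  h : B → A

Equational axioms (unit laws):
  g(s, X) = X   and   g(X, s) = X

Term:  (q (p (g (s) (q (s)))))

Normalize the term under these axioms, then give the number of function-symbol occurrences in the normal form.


size = 4

1. (q (p (g (s) (q (s)))))  →  (q (p (q (s))))
normal form: (q (p (q (s))))


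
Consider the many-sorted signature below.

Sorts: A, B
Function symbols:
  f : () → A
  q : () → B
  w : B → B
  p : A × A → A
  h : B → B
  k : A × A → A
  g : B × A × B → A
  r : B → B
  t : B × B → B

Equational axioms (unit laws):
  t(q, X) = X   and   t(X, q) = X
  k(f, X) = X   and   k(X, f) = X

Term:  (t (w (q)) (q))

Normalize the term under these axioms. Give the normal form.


normal form = (w (q))

1. (t (w (q)) (q))  →  (w (q))


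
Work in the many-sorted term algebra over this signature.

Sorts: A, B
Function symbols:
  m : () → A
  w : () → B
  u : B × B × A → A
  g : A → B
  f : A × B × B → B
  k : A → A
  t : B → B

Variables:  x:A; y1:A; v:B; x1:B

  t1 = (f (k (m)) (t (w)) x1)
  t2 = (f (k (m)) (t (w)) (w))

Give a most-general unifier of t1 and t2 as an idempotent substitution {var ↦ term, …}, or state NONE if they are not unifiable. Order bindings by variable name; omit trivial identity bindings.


{x1 ↦ (w)}


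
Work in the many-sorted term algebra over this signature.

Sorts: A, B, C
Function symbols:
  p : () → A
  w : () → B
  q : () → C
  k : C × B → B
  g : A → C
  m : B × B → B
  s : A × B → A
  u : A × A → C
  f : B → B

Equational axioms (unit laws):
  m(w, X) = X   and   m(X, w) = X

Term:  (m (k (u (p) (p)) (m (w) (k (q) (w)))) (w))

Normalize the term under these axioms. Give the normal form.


normal form = (k (u (p) (p)) (k (q) (w)))

1. (m (k (u (p) (p)) (m (w) (k (q) (w)))) (w))  →  (k (u (p) (p)) (m (w) (k (q) (w))))
2. (k (u (p) (p)) (m (w) (k (q) (w))))  →  (k (u (p) (p)) (k (q) (w)))


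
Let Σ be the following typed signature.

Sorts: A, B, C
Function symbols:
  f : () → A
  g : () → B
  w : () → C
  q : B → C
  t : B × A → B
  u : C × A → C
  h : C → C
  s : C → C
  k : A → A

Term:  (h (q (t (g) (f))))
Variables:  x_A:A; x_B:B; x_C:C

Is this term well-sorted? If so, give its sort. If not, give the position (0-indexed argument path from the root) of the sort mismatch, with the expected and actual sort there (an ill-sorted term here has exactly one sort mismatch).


well-sorted; sort = C

      (g) : B
      (f) : A
    (t (g) (f)) : B
  (q (t (g) (f))) : C
(h (q (t (g) (f)))) : C


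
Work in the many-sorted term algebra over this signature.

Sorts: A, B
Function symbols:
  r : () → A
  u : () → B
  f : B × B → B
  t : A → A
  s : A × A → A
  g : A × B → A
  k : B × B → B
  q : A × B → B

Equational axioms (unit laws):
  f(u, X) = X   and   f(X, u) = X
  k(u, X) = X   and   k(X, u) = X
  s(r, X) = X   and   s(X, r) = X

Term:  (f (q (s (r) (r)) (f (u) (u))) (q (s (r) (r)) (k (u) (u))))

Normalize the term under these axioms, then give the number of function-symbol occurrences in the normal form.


1. (f (q (s (r) (r)) (f (u) (u))) (q (s (r) (r)) (k (u) (u))))  →  (f (q (r) (f (u) (u))) (q (s (r) (r)) (k (u) (u))))
2. (f (q (r) (f (u) (u))) (q (s (r) (r)) (k (u) (u))))  →  (f (q (r) (u)) (q (s (r) (r)) (k (u) (u))))
3. (f (q (r) (u)) (q (s (r) (r)) (k (u) (u))))  →  (f (q (r) (u)) (q (r) (k (u) (u))))
4. (f (q (r) (u)) (q (r) (k (u) (u))))  →  (f (q (r) (u)) (q (r) (u)))
normal form: (f (q (r) (u)) (q (r) (u)))

size = 7


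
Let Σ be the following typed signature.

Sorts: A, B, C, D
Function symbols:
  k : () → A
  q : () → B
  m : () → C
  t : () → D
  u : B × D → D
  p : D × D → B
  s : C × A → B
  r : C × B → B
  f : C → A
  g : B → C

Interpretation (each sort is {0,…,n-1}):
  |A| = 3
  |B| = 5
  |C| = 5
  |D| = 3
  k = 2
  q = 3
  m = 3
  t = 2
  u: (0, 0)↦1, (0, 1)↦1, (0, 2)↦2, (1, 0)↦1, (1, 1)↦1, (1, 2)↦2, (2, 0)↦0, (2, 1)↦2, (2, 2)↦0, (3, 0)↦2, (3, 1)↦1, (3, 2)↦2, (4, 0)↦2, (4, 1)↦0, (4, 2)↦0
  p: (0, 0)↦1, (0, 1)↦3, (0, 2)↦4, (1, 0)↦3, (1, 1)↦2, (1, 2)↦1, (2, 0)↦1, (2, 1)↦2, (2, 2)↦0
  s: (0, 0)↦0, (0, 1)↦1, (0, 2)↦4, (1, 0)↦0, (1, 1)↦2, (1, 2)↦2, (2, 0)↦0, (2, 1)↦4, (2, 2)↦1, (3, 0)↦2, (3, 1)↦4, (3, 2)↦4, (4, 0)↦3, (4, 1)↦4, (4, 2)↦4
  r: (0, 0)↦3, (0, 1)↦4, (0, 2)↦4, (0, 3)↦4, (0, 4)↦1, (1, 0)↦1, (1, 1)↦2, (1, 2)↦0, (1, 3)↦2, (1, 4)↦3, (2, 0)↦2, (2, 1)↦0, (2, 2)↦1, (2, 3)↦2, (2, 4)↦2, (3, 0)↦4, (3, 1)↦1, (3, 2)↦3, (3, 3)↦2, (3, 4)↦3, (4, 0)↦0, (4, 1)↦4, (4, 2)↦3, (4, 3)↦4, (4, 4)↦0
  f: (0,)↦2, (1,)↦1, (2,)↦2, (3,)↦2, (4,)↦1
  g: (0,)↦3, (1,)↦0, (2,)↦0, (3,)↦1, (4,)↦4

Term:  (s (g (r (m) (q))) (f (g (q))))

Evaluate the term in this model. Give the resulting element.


value = 1

  m = 3
  q = 3
  (r (m) (q)) = r(3, 3) = 2
  (g (r (m) (q))) = g(2,) = 0
  q = 3
  (g (q)) = g(3,) = 1
  (f (g (q))) = f(1,) = 1
  (s (g (r (m) (q))) (f (g (q)))) = s(0, 1) = 1


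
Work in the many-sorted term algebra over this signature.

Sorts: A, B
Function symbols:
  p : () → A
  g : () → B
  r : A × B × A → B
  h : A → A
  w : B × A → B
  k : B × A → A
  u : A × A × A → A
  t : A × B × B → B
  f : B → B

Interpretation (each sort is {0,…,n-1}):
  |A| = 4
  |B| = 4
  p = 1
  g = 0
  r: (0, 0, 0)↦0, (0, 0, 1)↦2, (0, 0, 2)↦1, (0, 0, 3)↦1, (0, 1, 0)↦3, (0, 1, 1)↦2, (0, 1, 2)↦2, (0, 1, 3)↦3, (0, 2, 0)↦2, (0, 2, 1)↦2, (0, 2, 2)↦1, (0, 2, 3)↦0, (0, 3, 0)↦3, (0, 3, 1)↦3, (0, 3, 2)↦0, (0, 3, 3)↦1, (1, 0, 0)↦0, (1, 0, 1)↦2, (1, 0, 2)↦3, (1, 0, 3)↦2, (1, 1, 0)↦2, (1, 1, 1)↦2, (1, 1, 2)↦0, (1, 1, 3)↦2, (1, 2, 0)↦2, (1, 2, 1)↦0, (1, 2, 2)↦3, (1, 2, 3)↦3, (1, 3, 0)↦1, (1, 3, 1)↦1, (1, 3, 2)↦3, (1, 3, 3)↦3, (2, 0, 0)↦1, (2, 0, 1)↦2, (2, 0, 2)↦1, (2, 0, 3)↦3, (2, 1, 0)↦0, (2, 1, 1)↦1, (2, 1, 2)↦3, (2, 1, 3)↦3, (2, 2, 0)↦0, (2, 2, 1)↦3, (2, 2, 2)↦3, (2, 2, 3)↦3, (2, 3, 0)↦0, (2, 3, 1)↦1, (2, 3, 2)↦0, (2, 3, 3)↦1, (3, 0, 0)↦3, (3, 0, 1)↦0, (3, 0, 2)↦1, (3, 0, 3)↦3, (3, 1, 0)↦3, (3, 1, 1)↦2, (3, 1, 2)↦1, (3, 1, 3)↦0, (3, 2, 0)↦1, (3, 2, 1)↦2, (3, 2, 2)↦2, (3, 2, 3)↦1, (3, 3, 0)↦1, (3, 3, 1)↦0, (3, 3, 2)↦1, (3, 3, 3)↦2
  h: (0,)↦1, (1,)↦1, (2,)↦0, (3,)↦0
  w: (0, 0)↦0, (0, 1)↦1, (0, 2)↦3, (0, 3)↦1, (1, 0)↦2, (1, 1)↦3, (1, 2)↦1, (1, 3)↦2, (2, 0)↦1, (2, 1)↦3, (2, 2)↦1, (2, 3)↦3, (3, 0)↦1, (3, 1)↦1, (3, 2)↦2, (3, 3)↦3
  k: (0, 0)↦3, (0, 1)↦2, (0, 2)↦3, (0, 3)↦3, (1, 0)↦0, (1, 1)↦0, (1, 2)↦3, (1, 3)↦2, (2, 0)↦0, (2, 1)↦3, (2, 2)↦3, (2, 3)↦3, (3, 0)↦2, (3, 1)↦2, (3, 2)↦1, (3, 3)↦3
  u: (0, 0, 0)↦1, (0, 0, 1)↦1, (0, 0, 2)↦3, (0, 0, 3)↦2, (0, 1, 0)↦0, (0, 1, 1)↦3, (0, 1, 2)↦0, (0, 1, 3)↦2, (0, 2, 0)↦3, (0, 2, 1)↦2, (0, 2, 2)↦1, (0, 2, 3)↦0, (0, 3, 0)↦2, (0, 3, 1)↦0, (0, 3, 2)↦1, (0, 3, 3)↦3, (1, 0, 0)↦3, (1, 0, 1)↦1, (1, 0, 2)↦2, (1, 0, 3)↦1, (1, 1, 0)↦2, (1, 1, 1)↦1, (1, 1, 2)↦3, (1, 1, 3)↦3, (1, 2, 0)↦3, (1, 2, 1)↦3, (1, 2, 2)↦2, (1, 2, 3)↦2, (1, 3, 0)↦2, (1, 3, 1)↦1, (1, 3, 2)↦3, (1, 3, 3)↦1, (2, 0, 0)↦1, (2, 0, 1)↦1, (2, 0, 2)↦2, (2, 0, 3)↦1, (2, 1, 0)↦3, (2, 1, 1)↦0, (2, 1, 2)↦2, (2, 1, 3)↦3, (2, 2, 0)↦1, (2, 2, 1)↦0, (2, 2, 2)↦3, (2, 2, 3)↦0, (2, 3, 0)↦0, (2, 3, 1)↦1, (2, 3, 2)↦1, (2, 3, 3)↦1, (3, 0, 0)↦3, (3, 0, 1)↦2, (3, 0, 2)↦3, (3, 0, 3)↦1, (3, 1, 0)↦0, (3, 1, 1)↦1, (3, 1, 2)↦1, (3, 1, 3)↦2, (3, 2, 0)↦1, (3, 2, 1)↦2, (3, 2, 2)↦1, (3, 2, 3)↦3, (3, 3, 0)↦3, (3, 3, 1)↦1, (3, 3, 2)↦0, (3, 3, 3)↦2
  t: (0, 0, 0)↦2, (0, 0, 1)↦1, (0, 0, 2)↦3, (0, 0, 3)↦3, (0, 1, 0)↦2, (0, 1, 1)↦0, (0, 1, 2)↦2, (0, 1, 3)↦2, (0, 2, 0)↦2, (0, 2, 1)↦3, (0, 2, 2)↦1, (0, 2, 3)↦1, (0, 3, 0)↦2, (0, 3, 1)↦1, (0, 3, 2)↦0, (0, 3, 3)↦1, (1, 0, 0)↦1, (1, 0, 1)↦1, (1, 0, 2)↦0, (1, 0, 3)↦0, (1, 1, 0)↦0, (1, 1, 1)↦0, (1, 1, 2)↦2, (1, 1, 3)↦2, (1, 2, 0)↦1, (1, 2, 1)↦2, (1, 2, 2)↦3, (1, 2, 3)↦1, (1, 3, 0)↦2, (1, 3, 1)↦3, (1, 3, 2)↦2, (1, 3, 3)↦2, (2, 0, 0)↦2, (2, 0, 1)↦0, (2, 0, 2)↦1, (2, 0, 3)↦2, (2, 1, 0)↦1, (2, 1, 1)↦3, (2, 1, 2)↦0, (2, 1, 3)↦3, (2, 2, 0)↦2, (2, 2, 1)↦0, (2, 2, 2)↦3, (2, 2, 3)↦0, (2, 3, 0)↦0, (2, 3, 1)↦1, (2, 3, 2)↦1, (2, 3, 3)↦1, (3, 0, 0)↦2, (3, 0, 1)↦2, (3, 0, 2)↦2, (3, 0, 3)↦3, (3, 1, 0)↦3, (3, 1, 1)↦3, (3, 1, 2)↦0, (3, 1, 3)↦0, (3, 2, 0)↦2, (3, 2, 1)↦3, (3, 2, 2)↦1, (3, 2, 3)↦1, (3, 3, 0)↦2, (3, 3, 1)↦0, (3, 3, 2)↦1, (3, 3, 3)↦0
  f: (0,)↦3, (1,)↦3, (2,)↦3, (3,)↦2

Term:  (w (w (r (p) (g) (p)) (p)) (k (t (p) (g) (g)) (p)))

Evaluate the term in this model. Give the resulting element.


value = 1

  p = 1
  g = 0
  p = 1
  (r (p) (g) (p)) = r(1, 0, 1) = 2
  p = 1
  (w (r (p) (g) (p)) (p)) = w(2, 1) = 3
  p = 1
  g = 0
  g = 0
  (t (p) (g) (g)) = t(1, 0, 0) = 1
  p = 1
  (k (t (p) (g) (g)) (p)) = k(1, 1) = 0
  (w (w (r (p) (g) (p)) (p)) (k (t (p) (g) (g)) (p))) = w(3, 0) = 1


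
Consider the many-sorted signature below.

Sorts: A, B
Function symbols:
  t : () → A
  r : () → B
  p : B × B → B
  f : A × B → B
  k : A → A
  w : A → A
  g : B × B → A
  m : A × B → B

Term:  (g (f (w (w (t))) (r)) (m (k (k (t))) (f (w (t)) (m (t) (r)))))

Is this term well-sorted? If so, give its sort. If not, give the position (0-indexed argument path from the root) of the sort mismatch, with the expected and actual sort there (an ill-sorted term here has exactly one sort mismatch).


well-sorted; sort = A

        (t) : A
      (w (t)) : A
    (w (w (t))) : A
    (r) : B
  (f (w (w (t))) (r)) : B
        (t) : A
      (k (t)) : A
    (k (k (t))) : A
        (t) : A
      (w (t)) : A
        (t) : A
        (r) : B
      (m (t) (r)) : B
    (f (w (t)) (m (t) (r))) : B
  (m (k (k (t))) (f (w (t)) (m (t) (r)))) : B
(g (f (w (w (t))) (r)) (m (k (k (t))) (f (w (t)) (m (t) (r))))) : A


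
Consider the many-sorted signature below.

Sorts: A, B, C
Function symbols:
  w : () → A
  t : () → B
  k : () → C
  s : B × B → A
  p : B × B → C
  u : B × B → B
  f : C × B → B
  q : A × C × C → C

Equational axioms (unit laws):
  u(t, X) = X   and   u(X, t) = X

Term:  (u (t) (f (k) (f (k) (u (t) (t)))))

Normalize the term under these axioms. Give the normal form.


normal form = (f (k) (f (k) (t)))

1. (u (t) (f (k) (f (k) (u (t) (t)))))  →  (f (k) (f (k) (u (t) (t))))
2. (f (k) (f (k) (u (t) (t))))  →  (f (k) (f (k) (t)))


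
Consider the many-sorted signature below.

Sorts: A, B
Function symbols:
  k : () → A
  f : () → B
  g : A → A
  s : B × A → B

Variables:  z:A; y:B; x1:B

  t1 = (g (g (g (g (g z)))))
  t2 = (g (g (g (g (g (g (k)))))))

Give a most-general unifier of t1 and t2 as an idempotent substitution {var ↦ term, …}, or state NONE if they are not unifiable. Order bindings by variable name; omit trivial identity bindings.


{z ↦ (g (k))}


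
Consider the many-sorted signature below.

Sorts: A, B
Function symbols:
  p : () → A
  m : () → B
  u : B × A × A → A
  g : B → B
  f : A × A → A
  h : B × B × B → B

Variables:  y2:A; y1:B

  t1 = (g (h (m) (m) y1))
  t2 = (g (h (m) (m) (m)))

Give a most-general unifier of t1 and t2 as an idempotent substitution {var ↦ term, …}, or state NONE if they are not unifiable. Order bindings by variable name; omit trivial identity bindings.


{y1 ↦ (m)}


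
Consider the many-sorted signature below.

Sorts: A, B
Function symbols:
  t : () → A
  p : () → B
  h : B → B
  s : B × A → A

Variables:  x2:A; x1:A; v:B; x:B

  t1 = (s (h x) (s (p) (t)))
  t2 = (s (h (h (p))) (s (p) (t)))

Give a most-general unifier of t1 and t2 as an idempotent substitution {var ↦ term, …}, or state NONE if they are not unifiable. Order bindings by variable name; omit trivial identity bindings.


{x ↦ (h (p))}


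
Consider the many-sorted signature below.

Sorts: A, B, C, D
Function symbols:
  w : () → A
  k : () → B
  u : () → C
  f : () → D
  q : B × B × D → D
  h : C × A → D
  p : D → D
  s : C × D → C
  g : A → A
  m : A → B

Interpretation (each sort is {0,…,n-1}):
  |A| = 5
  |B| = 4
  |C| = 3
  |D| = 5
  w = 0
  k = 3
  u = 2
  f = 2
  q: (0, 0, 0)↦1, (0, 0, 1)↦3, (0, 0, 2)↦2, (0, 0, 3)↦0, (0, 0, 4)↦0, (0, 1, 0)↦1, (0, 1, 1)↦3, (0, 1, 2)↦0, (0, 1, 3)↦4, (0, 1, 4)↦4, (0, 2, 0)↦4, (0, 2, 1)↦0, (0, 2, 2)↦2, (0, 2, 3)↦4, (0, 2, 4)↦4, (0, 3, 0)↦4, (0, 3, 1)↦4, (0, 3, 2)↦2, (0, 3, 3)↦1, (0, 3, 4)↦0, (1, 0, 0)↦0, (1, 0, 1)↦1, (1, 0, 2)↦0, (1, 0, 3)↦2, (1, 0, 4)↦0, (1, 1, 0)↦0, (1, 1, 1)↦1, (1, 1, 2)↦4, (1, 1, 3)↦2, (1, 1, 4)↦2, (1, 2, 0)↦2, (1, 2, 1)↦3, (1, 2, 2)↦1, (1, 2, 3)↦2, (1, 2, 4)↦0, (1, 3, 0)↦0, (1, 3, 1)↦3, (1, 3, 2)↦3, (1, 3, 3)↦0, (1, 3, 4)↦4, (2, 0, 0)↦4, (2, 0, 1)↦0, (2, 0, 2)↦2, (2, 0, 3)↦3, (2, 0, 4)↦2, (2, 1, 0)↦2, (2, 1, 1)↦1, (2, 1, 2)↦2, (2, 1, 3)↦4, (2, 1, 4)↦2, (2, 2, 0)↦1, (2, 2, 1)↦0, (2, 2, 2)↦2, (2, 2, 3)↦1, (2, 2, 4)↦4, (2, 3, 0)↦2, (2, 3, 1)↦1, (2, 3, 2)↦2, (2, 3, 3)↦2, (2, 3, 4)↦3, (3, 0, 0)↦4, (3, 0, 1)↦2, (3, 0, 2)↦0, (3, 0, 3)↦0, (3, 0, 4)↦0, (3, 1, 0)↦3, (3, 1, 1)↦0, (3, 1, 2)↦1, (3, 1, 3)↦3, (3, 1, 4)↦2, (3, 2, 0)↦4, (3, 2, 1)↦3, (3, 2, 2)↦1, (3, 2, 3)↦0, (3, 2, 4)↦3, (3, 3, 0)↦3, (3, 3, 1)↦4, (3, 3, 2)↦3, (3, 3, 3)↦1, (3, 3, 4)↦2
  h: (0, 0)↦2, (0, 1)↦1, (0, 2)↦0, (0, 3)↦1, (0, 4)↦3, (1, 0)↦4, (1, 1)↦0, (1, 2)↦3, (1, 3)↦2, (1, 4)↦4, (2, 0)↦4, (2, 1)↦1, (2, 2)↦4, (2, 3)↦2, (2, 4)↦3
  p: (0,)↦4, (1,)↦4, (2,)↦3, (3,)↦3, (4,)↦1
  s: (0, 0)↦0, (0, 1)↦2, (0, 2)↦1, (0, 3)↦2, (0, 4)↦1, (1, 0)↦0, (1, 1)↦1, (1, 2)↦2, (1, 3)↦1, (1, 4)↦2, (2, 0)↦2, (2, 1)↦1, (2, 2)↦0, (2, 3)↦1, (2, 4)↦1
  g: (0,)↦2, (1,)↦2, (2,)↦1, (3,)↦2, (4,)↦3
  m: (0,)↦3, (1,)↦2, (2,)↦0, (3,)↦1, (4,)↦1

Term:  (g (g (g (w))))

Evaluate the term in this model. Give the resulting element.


  w = 0
  (g (w)) = g(0,) = 2
  (g (g (w))) = g(2,) = 1
  (g (g (g (w)))) = g(1,) = 2

value = 2
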